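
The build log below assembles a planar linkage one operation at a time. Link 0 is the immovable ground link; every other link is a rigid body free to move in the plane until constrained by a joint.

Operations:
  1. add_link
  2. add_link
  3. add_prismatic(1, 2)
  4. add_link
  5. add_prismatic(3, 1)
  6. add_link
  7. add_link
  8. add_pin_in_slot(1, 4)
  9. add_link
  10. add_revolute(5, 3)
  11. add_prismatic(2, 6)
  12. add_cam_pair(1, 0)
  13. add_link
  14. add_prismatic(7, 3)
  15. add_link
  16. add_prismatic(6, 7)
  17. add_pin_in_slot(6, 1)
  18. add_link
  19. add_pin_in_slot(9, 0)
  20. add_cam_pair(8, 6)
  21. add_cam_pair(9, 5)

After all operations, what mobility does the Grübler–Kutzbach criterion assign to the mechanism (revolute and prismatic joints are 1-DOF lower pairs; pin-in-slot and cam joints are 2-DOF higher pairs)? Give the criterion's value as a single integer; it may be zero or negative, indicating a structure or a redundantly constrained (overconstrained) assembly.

link 0 = ground. State L|J1|J2 = 1|0|0
+link1  2|0|0
+link2  3|0|0
P(1,2) f=1→J1  3|1|0
+link3  4|1|0
P(3,1) f=1→J1  4|2|0
+link4  5|2|0
+link5  6|2|0
PS(1,4) f=2→J2  6|2|1
+link6  7|2|1
R(5,3) f=1→J1  7|3|1
P(2,6) f=1→J1  7|4|1
C(1,0) f=2→J2  7|4|2
+link7  8|4|2
P(7,3) f=1→J1  8|5|2
+link8  9|5|2
P(6,7) f=1→J1  9|6|2
PS(6,1) f=2→J2  9|6|3
+link9  10|6|3
PS(9,0) f=2→J2  10|6|4
C(8,6) f=2→J2  10|6|5
C(9,5) f=2→J2  10|6|6
M = 3(10−1)−2·6−6 = 27−12−6 = 9

M = 9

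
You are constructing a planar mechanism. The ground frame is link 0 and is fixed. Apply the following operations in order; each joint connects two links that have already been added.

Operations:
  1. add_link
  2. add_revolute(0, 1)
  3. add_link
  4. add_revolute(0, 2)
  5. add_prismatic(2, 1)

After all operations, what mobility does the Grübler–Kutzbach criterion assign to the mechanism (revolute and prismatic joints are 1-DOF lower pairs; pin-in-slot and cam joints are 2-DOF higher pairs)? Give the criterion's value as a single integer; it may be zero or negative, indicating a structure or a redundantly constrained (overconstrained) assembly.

M = 0

link 0 = ground. State L|J1|J2 = 1|0|0
+link1  2|0|0
R(0,1) f=1→J1  2|1|0
+link2  3|1|0
R(0,2) f=1→J1  3|2|0
P(2,1) f=1→J1  3|3|0
M = 3(3−1)−2·3−0 = 6−6−0 = 0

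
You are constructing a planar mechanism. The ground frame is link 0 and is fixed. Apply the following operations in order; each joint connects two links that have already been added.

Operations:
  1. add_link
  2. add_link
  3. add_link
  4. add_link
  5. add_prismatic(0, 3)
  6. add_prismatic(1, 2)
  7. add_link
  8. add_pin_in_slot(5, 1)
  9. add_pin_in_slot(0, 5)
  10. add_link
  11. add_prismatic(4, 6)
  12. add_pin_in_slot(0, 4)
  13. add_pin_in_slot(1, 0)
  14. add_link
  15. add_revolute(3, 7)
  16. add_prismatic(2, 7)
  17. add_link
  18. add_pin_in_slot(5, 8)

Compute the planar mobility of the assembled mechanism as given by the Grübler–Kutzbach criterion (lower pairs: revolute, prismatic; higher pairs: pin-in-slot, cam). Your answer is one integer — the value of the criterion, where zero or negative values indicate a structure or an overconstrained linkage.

(L,J1,J2)=(1,0,0); link0 fixed
link1: (2,0,0)
link2: (3,0,0)
link3: (4,0,0)
link4: (5,0,0)
P 0-3 [J1]: (5,1,0)
P 1-2 [J1]: (5,2,0)
link5: (6,2,0)
PS 5-1 [J2]: (6,2,1)
PS 0-5 [J2]: (6,2,2)
link6: (7,2,2)
P 4-6 [J1]: (7,3,2)
PS 0-4 [J2]: (7,3,3)
PS 1-0 [J2]: (7,3,4)
link7: (8,3,4)
R 3-7 [J1]: (8,4,4)
P 2-7 [J1]: (8,5,4)
link8: (9,5,4)
PS 5-8 [J2]: (9,5,5)
Grübler: 3·8 − 2·5 − 5 = 9

M = 9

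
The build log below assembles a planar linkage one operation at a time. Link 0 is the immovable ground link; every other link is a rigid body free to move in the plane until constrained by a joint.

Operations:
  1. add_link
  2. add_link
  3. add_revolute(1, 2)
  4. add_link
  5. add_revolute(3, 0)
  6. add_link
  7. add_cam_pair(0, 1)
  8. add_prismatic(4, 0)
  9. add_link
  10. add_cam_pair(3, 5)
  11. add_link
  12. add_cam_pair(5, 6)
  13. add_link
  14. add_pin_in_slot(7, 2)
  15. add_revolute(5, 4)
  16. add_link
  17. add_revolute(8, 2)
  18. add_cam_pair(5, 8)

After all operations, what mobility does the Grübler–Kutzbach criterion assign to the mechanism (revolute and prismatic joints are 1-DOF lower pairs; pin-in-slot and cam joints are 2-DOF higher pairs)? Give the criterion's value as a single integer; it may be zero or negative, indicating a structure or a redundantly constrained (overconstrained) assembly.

M = 9

(L,J1,J2)=(1,0,0); link0 fixed
link1: (2,0,0)
link2: (3,0,0)
R 1-2 [J1]: (3,1,0)
link3: (4,1,0)
R 3-0 [J1]: (4,2,0)
link4: (5,2,0)
C 0-1 [J2]: (5,2,1)
P 4-0 [J1]: (5,3,1)
link5: (6,3,1)
C 3-5 [J2]: (6,3,2)
link6: (7,3,2)
C 5-6 [J2]: (7,3,3)
link7: (8,3,3)
PS 7-2 [J2]: (8,3,4)
R 5-4 [J1]: (8,4,4)
link8: (9,4,4)
R 8-2 [J1]: (9,5,4)
C 5-8 [J2]: (9,5,5)
Grübler: 3·8 − 2·5 − 5 = 9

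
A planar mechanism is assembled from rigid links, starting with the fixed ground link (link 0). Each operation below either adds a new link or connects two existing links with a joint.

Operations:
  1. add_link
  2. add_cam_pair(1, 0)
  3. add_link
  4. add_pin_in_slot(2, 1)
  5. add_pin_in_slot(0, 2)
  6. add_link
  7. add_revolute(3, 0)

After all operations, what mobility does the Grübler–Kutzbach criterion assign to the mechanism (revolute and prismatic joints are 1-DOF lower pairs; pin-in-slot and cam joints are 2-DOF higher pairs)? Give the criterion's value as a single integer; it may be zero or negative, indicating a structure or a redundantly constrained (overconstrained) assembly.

ground; <1,0,0>
#1 <2,0,0>
C:1↔0 J2 <2,0,1>
#2 <3,0,1>
PS:2↔1 J2 <3,0,2>
PS:0↔2 J2 <3,0,3>
#3 <4,0,3>
R:3↔0 J1 <4,1,3>
3×3 − 2×1 − 1×3 = 4

M = 4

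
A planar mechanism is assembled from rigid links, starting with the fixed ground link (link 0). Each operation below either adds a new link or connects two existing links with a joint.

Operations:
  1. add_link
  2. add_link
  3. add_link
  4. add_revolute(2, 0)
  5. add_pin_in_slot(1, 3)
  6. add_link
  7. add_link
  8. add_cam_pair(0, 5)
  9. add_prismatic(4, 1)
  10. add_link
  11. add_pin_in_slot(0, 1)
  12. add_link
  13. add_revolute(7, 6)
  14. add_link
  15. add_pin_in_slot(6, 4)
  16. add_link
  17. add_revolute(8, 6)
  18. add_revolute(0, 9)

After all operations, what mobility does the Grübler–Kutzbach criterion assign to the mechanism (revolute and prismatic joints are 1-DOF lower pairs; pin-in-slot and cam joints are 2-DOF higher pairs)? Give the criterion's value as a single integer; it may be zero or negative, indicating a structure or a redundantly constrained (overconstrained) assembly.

M = 13

L=1 J1=0 J2=0
add link → L=2 J1=0 J2=0
add link → L=3 J1=0 J2=0
add link → L=4 J1=0 J2=0
R@2,0 dof=1 J1 → L=4 J1=1 J2=0
PS@1,3 dof=2 J2 → L=4 J1=1 J2=1
add link → L=5 J1=1 J2=1
add link → L=6 J1=1 J2=1
C@0,5 dof=2 J2 → L=6 J1=1 J2=2
P@4,1 dof=1 J1 → L=6 J1=2 J2=2
add link → L=7 J1=2 J2=2
PS@0,1 dof=2 J2 → L=7 J1=2 J2=3
add link → L=8 J1=2 J2=3
R@7,6 dof=1 J1 → L=8 J1=3 J2=3
add link → L=9 J1=3 J2=3
PS@6,4 dof=2 J2 → L=9 J1=3 J2=4
add link → L=10 J1=3 J2=4
R@8,6 dof=1 J1 → L=10 J1=4 J2=4
R@0,9 dof=1 J1 → L=10 J1=5 J2=4
M=3(L−1)−2J1−J2=3·9−2·5−4=13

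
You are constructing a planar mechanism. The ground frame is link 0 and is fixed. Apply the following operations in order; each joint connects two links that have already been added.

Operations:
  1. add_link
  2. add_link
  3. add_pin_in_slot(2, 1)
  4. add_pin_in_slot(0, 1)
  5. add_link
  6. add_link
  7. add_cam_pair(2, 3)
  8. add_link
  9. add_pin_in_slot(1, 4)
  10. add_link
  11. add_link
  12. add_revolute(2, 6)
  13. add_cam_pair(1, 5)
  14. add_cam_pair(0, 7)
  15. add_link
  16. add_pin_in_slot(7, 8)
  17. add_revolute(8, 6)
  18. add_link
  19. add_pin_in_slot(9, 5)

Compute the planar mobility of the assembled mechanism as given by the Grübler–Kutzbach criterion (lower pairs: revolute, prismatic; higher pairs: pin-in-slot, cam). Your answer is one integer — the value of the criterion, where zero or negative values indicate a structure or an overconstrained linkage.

link 0 = ground. State L|J1|J2 = 1|0|0
+link1  2|0|0
+link2  3|0|0
PS(2,1) f=2→J2  3|0|1
PS(0,1) f=2→J2  3|0|2
+link3  4|0|2
+link4  5|0|2
C(2,3) f=2→J2  5|0|3
+link5  6|0|3
PS(1,4) f=2→J2  6|0|4
+link6  7|0|4
+link7  8|0|4
R(2,6) f=1→J1  8|1|4
C(1,5) f=2→J2  8|1|5
C(0,7) f=2→J2  8|1|6
+link8  9|1|6
PS(7,8) f=2→J2  9|1|7
R(8,6) f=1→J1  9|2|7
+link9  10|2|7
PS(9,5) f=2→J2  10|2|8
M = 3(10−1)−2·2−8 = 27−4−8 = 15

M = 15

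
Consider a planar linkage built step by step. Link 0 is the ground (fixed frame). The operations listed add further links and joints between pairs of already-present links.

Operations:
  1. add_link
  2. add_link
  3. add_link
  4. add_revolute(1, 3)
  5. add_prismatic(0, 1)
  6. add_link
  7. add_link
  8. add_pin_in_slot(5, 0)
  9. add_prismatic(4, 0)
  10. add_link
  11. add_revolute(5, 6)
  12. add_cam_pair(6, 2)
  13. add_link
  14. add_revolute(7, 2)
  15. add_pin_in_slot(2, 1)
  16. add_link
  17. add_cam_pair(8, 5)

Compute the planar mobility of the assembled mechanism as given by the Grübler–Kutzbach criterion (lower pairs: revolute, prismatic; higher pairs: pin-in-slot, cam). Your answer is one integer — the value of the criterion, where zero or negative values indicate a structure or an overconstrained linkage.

M = 10

[1;0;0] (link 0 is ground)
L+ [2;0;0]
L+ [3;0;0]
L+ [4;0;0]
R(1,3)∈J1 [4;1;0]
P(0,1)∈J1 [4;2;0]
L+ [5;2;0]
L+ [6;2;0]
PS(5,0)∈J2 [6;2;1]
P(4,0)∈J1 [6;3;1]
L+ [7;3;1]
R(5,6)∈J1 [7;4;1]
C(6,2)∈J2 [7;4;2]
L+ [8;4;2]
R(7,2)∈J1 [8;5;2]
PS(2,1)∈J2 [8;5;3]
L+ [9;5;3]
C(8,5)∈J2 [9;5;4]
mobility = 24 − 10 − 4 = 10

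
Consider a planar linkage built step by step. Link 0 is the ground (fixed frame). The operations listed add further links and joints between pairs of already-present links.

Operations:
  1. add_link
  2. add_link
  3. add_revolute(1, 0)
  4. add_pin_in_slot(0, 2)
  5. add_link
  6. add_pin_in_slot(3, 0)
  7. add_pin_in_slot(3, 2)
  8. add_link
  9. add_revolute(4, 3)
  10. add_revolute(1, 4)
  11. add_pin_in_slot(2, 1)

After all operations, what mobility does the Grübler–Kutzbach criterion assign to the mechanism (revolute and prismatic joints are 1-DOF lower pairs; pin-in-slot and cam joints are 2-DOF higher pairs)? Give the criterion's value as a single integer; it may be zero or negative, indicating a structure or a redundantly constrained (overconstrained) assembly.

M = 2

L=1 J1=0 J2=0
add link → L=2 J1=0 J2=0
add link → L=3 J1=0 J2=0
R@1,0 dof=1 J1 → L=3 J1=1 J2=0
PS@0,2 dof=2 J2 → L=3 J1=1 J2=1
add link → L=4 J1=1 J2=1
PS@3,0 dof=2 J2 → L=4 J1=1 J2=2
PS@3,2 dof=2 J2 → L=4 J1=1 J2=3
add link → L=5 J1=1 J2=3
R@4,3 dof=1 J1 → L=5 J1=2 J2=3
R@1,4 dof=1 J1 → L=5 J1=3 J2=3
PS@2,1 dof=2 J2 → L=5 J1=3 J2=4
M=3(L−1)−2J1−J2=3·4−2·3−4=2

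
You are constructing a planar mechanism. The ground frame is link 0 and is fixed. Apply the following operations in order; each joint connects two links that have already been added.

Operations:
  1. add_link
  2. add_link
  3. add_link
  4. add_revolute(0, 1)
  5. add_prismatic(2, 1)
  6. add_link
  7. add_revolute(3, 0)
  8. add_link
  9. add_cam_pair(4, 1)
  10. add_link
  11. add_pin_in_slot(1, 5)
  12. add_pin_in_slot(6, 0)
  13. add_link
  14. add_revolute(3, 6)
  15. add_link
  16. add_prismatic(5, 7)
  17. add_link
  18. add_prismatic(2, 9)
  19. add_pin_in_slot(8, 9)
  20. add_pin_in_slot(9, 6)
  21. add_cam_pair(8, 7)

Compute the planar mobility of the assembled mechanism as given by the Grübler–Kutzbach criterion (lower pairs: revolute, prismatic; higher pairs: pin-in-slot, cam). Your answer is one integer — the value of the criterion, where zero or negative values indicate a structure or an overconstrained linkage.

ground; <1,0,0>
#1 <2,0,0>
#2 <3,0,0>
#3 <4,0,0>
R:0↔1 J1 <4,1,0>
P:2↔1 J1 <4,2,0>
#4 <5,2,0>
R:3↔0 J1 <5,3,0>
#5 <6,3,0>
C:4↔1 J2 <6,3,1>
#6 <7,3,1>
PS:1↔5 J2 <7,3,2>
PS:6↔0 J2 <7,3,3>
#7 <8,3,3>
R:3↔6 J1 <8,4,3>
#8 <9,4,3>
P:5↔7 J1 <9,5,3>
#9 <10,5,3>
P:2↔9 J1 <10,6,3>
PS:8↔9 J2 <10,6,4>
PS:9↔6 J2 <10,6,5>
C:8↔7 J2 <10,6,6>
3×9 − 2×6 − 1×6 = 9

M = 9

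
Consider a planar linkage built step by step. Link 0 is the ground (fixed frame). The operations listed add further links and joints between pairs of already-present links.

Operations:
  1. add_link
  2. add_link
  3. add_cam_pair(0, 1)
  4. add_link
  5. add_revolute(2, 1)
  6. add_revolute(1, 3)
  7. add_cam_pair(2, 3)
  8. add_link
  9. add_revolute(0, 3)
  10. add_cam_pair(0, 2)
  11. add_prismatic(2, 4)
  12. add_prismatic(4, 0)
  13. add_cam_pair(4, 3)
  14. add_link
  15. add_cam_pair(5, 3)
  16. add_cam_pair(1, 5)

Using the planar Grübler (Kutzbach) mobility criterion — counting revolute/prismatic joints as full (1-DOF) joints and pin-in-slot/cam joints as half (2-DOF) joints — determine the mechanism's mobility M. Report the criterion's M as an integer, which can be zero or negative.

M = -1

link 0 = ground. State L|J1|J2 = 1|0|0
+link1  2|0|0
+link2  3|0|0
C(0,1) f=2→J2  3|0|1
+link3  4|0|1
R(2,1) f=1→J1  4|1|1
R(1,3) f=1→J1  4|2|1
C(2,3) f=2→J2  4|2|2
+link4  5|2|2
R(0,3) f=1→J1  5|3|2
C(0,2) f=2→J2  5|3|3
P(2,4) f=1→J1  5|4|3
P(4,0) f=1→J1  5|5|3
C(4,3) f=2→J2  5|5|4
+link5  6|5|4
C(5,3) f=2→J2  6|5|5
C(1,5) f=2→J2  6|5|6
M = 3(6−1)−2·5−6 = 15−10−6 = -1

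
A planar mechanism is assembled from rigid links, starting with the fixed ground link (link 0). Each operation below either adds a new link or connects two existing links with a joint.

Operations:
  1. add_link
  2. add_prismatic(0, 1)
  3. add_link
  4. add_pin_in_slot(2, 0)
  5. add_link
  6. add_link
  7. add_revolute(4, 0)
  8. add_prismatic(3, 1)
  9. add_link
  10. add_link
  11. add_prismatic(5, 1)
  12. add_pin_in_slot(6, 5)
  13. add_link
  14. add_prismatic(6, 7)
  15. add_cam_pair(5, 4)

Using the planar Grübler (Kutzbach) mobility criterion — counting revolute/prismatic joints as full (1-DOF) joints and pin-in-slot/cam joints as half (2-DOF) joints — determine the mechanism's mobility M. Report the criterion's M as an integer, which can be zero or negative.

M = 8

L=1 J1=0 J2=0
add link → L=2 J1=0 J2=0
P@0,1 dof=1 J1 → L=2 J1=1 J2=0
add link → L=3 J1=1 J2=0
PS@2,0 dof=2 J2 → L=3 J1=1 J2=1
add link → L=4 J1=1 J2=1
add link → L=5 J1=1 J2=1
R@4,0 dof=1 J1 → L=5 J1=2 J2=1
P@3,1 dof=1 J1 → L=5 J1=3 J2=1
add link → L=6 J1=3 J2=1
add link → L=7 J1=3 J2=1
P@5,1 dof=1 J1 → L=7 J1=4 J2=1
PS@6,5 dof=2 J2 → L=7 J1=4 J2=2
add link → L=8 J1=4 J2=2
P@6,7 dof=1 J1 → L=8 J1=5 J2=2
C@5,4 dof=2 J2 → L=8 J1=5 J2=3
M=3(L−1)−2J1−J2=3·7−2·5−3=8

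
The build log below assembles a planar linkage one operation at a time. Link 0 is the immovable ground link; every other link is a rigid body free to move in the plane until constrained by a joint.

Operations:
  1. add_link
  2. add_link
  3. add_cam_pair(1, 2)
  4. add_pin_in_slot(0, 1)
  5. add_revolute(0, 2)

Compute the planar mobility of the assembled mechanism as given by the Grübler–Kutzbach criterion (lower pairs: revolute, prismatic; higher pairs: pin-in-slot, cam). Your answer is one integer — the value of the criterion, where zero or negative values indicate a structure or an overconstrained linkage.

M = 2

(L,J1,J2)=(1,0,0); link0 fixed
link1: (2,0,0)
link2: (3,0,0)
C 1-2 [J2]: (3,0,1)
PS 0-1 [J2]: (3,0,2)
R 0-2 [J1]: (3,1,2)
Grübler: 3·2 − 2·1 − 2 = 2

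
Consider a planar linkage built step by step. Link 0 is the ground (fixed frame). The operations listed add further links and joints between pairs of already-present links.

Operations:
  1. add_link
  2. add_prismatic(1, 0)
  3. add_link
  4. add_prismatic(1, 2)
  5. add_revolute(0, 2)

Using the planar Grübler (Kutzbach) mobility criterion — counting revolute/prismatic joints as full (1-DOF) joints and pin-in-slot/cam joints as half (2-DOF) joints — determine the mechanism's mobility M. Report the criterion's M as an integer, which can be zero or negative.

M = 0

L=1 J1=0 J2=0
add link → L=2 J1=0 J2=0
P@1,0 dof=1 J1 → L=2 J1=1 J2=0
add link → L=3 J1=1 J2=0
P@1,2 dof=1 J1 → L=3 J1=2 J2=0
R@0,2 dof=1 J1 → L=3 J1=3 J2=0
M=3(L−1)−2J1−J2=3·2−2·3−0=0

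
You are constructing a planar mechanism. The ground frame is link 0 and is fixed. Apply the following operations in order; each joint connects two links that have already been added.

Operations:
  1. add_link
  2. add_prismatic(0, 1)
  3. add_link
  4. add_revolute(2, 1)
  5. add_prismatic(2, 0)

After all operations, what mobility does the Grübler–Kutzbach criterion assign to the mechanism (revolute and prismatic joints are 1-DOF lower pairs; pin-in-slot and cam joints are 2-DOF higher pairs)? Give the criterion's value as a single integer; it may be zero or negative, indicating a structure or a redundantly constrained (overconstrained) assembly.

M = 0

link 0 = ground. State L|J1|J2 = 1|0|0
+link1  2|0|0
P(0,1) f=1→J1  2|1|0
+link2  3|1|0
R(2,1) f=1→J1  3|2|0
P(2,0) f=1→J1  3|3|0
M = 3(3−1)−2·3−0 = 6−6−0 = 0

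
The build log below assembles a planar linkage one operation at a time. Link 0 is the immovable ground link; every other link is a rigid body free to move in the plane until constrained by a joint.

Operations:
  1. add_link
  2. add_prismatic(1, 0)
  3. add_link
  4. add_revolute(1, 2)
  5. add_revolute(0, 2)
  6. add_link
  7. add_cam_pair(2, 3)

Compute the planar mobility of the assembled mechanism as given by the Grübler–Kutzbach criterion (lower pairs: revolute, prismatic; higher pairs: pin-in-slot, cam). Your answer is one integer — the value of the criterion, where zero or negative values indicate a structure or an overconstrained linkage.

(L,J1,J2)=(1,0,0); link0 fixed
link1: (2,0,0)
P 1-0 [J1]: (2,1,0)
link2: (3,1,0)
R 1-2 [J1]: (3,2,0)
R 0-2 [J1]: (3,3,0)
link3: (4,3,0)
C 2-3 [J2]: (4,3,1)
Grübler: 3·3 − 2·3 − 1 = 2

M = 2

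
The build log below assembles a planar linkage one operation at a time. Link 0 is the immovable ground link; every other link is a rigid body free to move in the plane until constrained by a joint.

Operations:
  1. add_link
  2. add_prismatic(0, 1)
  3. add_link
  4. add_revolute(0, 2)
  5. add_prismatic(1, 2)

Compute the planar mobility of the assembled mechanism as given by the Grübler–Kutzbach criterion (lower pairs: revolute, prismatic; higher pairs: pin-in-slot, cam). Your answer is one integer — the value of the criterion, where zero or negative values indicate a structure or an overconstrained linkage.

M = 0

ground; <1,0,0>
#1 <2,0,0>
P:0↔1 J1 <2,1,0>
#2 <3,1,0>
R:0↔2 J1 <3,2,0>
P:1↔2 J1 <3,3,0>
3×2 − 2×3 − 1×0 = 0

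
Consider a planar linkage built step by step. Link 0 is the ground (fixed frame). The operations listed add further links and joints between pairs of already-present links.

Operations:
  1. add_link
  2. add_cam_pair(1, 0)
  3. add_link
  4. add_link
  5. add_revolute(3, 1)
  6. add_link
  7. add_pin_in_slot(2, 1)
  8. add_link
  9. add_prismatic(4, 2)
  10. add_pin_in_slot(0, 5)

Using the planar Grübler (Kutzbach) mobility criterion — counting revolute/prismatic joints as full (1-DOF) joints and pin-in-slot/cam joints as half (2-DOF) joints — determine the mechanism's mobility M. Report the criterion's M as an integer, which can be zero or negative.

M = 8

[1;0;0] (link 0 is ground)
L+ [2;0;0]
C(1,0)∈J2 [2;0;1]
L+ [3;0;1]
L+ [4;0;1]
R(3,1)∈J1 [4;1;1]
L+ [5;1;1]
PS(2,1)∈J2 [5;1;2]
L+ [6;1;2]
P(4,2)∈J1 [6;2;2]
PS(0,5)∈J2 [6;2;3]
mobility = 15 − 4 − 3 = 8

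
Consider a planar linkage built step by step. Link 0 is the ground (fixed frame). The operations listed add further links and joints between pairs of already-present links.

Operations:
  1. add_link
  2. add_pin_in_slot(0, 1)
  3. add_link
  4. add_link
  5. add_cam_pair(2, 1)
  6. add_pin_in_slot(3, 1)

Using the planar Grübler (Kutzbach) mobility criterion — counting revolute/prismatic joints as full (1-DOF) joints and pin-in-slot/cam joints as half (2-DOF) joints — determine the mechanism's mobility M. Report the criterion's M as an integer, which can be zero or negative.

M = 6

(L,J1,J2)=(1,0,0); link0 fixed
link1: (2,0,0)
PS 0-1 [J2]: (2,0,1)
link2: (3,0,1)
link3: (4,0,1)
C 2-1 [J2]: (4,0,2)
PS 3-1 [J2]: (4,0,3)
Grübler: 3·3 − 2·0 − 3 = 6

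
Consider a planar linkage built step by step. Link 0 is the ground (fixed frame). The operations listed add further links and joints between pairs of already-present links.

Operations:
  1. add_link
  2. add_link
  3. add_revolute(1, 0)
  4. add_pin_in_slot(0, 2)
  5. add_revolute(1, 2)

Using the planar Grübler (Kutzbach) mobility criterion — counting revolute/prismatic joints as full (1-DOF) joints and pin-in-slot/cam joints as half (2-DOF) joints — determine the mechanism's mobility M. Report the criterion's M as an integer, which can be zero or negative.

link 0 = ground. State L|J1|J2 = 1|0|0
+link1  2|0|0
+link2  3|0|0
R(1,0) f=1→J1  3|1|0
PS(0,2) f=2→J2  3|1|1
R(1,2) f=1→J1  3|2|1
M = 3(3−1)−2·2−1 = 6−4−1 = 1

M = 1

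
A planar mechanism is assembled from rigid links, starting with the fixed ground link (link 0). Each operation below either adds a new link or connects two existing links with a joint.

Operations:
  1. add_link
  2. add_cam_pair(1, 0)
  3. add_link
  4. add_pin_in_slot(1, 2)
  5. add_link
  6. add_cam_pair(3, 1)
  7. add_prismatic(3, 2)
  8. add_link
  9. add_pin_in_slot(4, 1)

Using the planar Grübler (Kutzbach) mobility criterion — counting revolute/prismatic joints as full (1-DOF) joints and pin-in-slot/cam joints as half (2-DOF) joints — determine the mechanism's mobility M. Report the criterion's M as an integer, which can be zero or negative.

M = 6

(L,J1,J2)=(1,0,0); link0 fixed
link1: (2,0,0)
C 1-0 [J2]: (2,0,1)
link2: (3,0,1)
PS 1-2 [J2]: (3,0,2)
link3: (4,0,2)
C 3-1 [J2]: (4,0,3)
P 3-2 [J1]: (4,1,3)
link4: (5,1,3)
PS 4-1 [J2]: (5,1,4)
Grübler: 3·4 − 2·1 − 4 = 6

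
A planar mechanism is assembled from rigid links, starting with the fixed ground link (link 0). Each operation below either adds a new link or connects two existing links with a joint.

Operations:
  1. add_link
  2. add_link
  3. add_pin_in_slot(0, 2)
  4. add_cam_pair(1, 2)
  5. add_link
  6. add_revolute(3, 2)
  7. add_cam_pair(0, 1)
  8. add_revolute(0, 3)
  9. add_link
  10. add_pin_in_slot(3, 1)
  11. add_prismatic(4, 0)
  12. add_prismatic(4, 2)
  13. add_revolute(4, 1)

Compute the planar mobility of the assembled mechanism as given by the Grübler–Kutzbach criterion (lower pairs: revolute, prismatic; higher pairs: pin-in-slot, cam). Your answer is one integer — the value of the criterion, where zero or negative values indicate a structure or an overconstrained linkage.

[1;0;0] (link 0 is ground)
L+ [2;0;0]
L+ [3;0;0]
PS(0,2)∈J2 [3;0;1]
C(1,2)∈J2 [3;0;2]
L+ [4;0;2]
R(3,2)∈J1 [4;1;2]
C(0,1)∈J2 [4;1;3]
R(0,3)∈J1 [4;2;3]
L+ [5;2;3]
PS(3,1)∈J2 [5;2;4]
P(4,0)∈J1 [5;3;4]
P(4,2)∈J1 [5;4;4]
R(4,1)∈J1 [5;5;4]
mobility = 12 − 10 − 4 = -2

M = -2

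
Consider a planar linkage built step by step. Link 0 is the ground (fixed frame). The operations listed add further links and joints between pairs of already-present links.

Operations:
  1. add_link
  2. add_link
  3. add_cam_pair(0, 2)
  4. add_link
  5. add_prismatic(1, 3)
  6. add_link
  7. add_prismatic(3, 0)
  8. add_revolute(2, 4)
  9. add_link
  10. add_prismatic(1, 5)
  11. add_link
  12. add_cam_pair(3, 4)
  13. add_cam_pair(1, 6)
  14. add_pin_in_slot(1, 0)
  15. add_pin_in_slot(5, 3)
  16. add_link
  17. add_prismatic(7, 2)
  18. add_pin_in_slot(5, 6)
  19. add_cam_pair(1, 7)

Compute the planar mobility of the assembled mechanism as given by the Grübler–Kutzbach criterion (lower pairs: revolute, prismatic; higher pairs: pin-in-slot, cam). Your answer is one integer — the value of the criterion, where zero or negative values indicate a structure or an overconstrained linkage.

[1;0;0] (link 0 is ground)
L+ [2;0;0]
L+ [3;0;0]
C(0,2)∈J2 [3;0;1]
L+ [4;0;1]
P(1,3)∈J1 [4;1;1]
L+ [5;1;1]
P(3,0)∈J1 [5;2;1]
R(2,4)∈J1 [5;3;1]
L+ [6;3;1]
P(1,5)∈J1 [6;4;1]
L+ [7;4;1]
C(3,4)∈J2 [7;4;2]
C(1,6)∈J2 [7;4;3]
PS(1,0)∈J2 [7;4;4]
PS(5,3)∈J2 [7;4;5]
L+ [8;4;5]
P(7,2)∈J1 [8;5;5]
PS(5,6)∈J2 [8;5;6]
C(1,7)∈J2 [8;5;7]
mobility = 21 − 10 − 7 = 4

M = 4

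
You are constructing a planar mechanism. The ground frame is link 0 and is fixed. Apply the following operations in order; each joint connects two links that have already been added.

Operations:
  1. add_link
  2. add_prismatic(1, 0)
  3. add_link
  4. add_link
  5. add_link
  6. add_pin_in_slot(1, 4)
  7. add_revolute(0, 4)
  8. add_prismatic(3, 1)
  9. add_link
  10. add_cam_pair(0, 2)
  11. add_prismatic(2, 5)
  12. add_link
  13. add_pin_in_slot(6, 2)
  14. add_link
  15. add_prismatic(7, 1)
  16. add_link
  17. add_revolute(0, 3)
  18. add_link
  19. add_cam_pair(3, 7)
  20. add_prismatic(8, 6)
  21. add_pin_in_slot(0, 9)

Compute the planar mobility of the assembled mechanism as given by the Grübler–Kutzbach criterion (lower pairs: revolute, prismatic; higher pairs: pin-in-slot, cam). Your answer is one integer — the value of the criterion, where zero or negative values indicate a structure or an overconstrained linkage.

ground; <1,0,0>
#1 <2,0,0>
P:1↔0 J1 <2,1,0>
#2 <3,1,0>
#3 <4,1,0>
#4 <5,1,0>
PS:1↔4 J2 <5,1,1>
R:0↔4 J1 <5,2,1>
P:3↔1 J1 <5,3,1>
#5 <6,3,1>
C:0↔2 J2 <6,3,2>
P:2↔5 J1 <6,4,2>
#6 <7,4,2>
PS:6↔2 J2 <7,4,3>
#7 <8,4,3>
P:7↔1 J1 <8,5,3>
#8 <9,5,3>
R:0↔3 J1 <9,6,3>
#9 <10,6,3>
C:3↔7 J2 <10,6,4>
P:8↔6 J1 <10,7,4>
PS:0↔9 J2 <10,7,5>
3×9 − 2×7 − 1×5 = 8

M = 8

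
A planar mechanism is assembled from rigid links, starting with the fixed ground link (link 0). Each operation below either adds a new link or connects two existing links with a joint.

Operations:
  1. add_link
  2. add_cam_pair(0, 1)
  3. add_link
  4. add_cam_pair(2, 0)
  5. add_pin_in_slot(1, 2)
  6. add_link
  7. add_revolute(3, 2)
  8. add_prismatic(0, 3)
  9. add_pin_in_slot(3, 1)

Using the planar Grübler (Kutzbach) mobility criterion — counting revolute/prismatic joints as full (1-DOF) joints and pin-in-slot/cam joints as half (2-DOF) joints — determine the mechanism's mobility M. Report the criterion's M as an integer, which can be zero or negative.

M = 1

link 0 = ground. State L|J1|J2 = 1|0|0
+link1  2|0|0
C(0,1) f=2→J2  2|0|1
+link2  3|0|1
C(2,0) f=2→J2  3|0|2
PS(1,2) f=2→J2  3|0|3
+link3  4|0|3
R(3,2) f=1→J1  4|1|3
P(0,3) f=1→J1  4|2|3
PS(3,1) f=2→J2  4|2|4
M = 3(4−1)−2·2−4 = 9−4−4 = 1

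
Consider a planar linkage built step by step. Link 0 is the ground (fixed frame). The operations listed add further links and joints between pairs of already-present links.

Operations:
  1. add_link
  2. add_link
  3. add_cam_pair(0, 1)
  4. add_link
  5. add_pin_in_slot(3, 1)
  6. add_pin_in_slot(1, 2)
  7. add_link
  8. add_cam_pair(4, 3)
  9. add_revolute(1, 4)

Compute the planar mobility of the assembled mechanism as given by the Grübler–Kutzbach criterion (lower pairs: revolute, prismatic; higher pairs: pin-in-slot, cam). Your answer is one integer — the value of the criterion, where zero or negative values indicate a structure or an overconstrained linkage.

M = 6

(L,J1,J2)=(1,0,0); link0 fixed
link1: (2,0,0)
link2: (3,0,0)
C 0-1 [J2]: (3,0,1)
link3: (4,0,1)
PS 3-1 [J2]: (4,0,2)
PS 1-2 [J2]: (4,0,3)
link4: (5,0,3)
C 4-3 [J2]: (5,0,4)
R 1-4 [J1]: (5,1,4)
Grübler: 3·4 − 2·1 − 4 = 6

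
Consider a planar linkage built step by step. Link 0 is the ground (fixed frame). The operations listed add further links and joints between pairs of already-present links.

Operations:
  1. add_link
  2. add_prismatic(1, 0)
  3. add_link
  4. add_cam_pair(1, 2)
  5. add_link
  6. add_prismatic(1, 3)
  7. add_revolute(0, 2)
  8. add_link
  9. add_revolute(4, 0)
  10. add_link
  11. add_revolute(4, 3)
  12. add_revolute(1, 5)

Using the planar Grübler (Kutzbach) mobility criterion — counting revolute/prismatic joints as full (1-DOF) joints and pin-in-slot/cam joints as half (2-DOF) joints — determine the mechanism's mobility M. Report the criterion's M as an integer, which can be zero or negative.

M = 2

L=1 J1=0 J2=0
add link → L=2 J1=0 J2=0
P@1,0 dof=1 J1 → L=2 J1=1 J2=0
add link → L=3 J1=1 J2=0
C@1,2 dof=2 J2 → L=3 J1=1 J2=1
add link → L=4 J1=1 J2=1
P@1,3 dof=1 J1 → L=4 J1=2 J2=1
R@0,2 dof=1 J1 → L=4 J1=3 J2=1
add link → L=5 J1=3 J2=1
R@4,0 dof=1 J1 → L=5 J1=4 J2=1
add link → L=6 J1=4 J2=1
R@4,3 dof=1 J1 → L=6 J1=5 J2=1
R@1,5 dof=1 J1 → L=6 J1=6 J2=1
M=3(L−1)−2J1−J2=3·5−2·6−1=2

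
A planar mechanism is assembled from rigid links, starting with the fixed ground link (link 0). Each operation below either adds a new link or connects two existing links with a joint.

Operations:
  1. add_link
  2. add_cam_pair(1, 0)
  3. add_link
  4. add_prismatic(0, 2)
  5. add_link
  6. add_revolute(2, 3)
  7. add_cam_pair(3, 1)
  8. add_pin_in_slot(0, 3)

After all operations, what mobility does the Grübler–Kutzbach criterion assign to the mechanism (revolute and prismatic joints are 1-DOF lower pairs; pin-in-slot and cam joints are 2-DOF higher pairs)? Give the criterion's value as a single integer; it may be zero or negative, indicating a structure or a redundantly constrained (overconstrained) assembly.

M = 2

link 0 = ground. State L|J1|J2 = 1|0|0
+link1  2|0|0
C(1,0) f=2→J2  2|0|1
+link2  3|0|1
P(0,2) f=1→J1  3|1|1
+link3  4|1|1
R(2,3) f=1→J1  4|2|1
C(3,1) f=2→J2  4|2|2
PS(0,3) f=2→J2  4|2|3
M = 3(4−1)−2·2−3 = 9−4−3 = 2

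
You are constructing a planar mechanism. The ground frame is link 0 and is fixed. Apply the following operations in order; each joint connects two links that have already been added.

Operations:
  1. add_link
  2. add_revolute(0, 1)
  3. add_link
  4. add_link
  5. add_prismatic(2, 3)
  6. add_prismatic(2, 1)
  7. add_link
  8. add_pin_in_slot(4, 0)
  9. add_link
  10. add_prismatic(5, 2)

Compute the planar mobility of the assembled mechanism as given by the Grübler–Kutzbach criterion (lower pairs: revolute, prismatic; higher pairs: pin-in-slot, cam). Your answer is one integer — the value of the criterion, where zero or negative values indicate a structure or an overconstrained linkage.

[1;0;0] (link 0 is ground)
L+ [2;0;0]
R(0,1)∈J1 [2;1;0]
L+ [3;1;0]
L+ [4;1;0]
P(2,3)∈J1 [4;2;0]
P(2,1)∈J1 [4;3;0]
L+ [5;3;0]
PS(4,0)∈J2 [5;3;1]
L+ [6;3;1]
P(5,2)∈J1 [6;4;1]
mobility = 15 − 8 − 1 = 6

M = 6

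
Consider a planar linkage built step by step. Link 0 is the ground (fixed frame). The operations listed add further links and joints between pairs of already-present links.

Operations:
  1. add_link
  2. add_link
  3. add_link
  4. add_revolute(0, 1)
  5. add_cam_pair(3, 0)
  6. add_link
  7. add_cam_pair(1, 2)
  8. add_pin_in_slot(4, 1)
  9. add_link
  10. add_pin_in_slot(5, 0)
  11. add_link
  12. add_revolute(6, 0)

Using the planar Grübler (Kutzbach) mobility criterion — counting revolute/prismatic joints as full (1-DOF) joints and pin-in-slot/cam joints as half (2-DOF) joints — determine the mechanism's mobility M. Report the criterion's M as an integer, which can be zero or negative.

M = 10

link 0 = ground. State L|J1|J2 = 1|0|0
+link1  2|0|0
+link2  3|0|0
+link3  4|0|0
R(0,1) f=1→J1  4|1|0
C(3,0) f=2→J2  4|1|1
+link4  5|1|1
C(1,2) f=2→J2  5|1|2
PS(4,1) f=2→J2  5|1|3
+link5  6|1|3
PS(5,0) f=2→J2  6|1|4
+link6  7|1|4
R(6,0) f=1→J1  7|2|4
M = 3(7−1)−2·2−4 = 18−4−4 = 10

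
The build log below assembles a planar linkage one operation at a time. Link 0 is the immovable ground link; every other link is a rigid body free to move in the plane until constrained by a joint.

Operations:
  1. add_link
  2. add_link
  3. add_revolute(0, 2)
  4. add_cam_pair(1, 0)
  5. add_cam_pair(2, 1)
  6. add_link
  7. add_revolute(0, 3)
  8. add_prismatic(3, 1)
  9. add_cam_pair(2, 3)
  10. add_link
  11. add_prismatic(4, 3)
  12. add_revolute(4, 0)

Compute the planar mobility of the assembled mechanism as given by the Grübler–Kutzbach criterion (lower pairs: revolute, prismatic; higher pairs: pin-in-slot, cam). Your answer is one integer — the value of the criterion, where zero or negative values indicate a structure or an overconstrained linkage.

M = -1

L=1 J1=0 J2=0
add link → L=2 J1=0 J2=0
add link → L=3 J1=0 J2=0
R@0,2 dof=1 J1 → L=3 J1=1 J2=0
C@1,0 dof=2 J2 → L=3 J1=1 J2=1
C@2,1 dof=2 J2 → L=3 J1=1 J2=2
add link → L=4 J1=1 J2=2
R@0,3 dof=1 J1 → L=4 J1=2 J2=2
P@3,1 dof=1 J1 → L=4 J1=3 J2=2
C@2,3 dof=2 J2 → L=4 J1=3 J2=3
add link → L=5 J1=3 J2=3
P@4,3 dof=1 J1 → L=5 J1=4 J2=3
R@4,0 dof=1 J1 → L=5 J1=5 J2=3
M=3(L−1)−2J1−J2=3·4−2·5−3=-1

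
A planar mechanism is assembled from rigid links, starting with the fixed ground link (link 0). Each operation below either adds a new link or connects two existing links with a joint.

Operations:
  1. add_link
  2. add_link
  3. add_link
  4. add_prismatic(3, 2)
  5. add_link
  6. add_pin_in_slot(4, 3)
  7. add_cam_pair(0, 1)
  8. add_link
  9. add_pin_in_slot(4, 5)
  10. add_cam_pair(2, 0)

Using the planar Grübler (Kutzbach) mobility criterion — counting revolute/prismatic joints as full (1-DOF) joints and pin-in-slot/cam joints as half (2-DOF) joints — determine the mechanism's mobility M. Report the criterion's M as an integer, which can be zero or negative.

M = 9

link 0 = ground. State L|J1|J2 = 1|0|0
+link1  2|0|0
+link2  3|0|0
+link3  4|0|0
P(3,2) f=1→J1  4|1|0
+link4  5|1|0
PS(4,3) f=2→J2  5|1|1
C(0,1) f=2→J2  5|1|2
+link5  6|1|2
PS(4,5) f=2→J2  6|1|3
C(2,0) f=2→J2  6|1|4
M = 3(6−1)−2·1−4 = 15−2−4 = 9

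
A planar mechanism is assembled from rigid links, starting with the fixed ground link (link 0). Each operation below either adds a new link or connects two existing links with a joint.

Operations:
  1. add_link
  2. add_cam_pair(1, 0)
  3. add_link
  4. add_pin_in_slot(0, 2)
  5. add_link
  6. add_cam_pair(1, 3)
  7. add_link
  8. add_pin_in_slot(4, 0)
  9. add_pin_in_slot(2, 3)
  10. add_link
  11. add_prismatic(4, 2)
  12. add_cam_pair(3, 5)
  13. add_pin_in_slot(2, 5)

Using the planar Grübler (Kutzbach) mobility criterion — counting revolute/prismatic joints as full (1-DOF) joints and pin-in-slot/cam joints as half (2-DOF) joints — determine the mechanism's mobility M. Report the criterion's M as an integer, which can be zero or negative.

(L,J1,J2)=(1,0,0); link0 fixed
link1: (2,0,0)
C 1-0 [J2]: (2,0,1)
link2: (3,0,1)
PS 0-2 [J2]: (3,0,2)
link3: (4,0,2)
C 1-3 [J2]: (4,0,3)
link4: (5,0,3)
PS 4-0 [J2]: (5,0,4)
PS 2-3 [J2]: (5,0,5)
link5: (6,0,5)
P 4-2 [J1]: (6,1,5)
C 3-5 [J2]: (6,1,6)
PS 2-5 [J2]: (6,1,7)
Grübler: 3·5 − 2·1 − 7 = 6

M = 6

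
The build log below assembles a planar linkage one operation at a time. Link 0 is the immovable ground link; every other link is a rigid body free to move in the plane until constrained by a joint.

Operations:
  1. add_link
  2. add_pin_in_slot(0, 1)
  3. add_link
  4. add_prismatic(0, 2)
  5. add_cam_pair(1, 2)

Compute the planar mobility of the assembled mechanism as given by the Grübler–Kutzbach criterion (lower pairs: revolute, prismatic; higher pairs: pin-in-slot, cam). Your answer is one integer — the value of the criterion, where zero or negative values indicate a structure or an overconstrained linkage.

M = 2

(L,J1,J2)=(1,0,0); link0 fixed
link1: (2,0,0)
PS 0-1 [J2]: (2,0,1)
link2: (3,0,1)
P 0-2 [J1]: (3,1,1)
C 1-2 [J2]: (3,1,2)
Grübler: 3·2 − 2·1 − 2 = 2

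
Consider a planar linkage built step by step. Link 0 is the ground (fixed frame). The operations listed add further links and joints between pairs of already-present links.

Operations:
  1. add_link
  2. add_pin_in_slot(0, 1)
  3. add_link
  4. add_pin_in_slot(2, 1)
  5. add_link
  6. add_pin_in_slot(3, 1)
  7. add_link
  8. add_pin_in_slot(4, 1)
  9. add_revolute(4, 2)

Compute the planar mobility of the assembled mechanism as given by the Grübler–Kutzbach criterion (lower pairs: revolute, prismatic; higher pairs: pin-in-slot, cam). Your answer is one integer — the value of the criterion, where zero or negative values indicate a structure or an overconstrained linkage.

M = 6

ground; <1,0,0>
#1 <2,0,0>
PS:0↔1 J2 <2,0,1>
#2 <3,0,1>
PS:2↔1 J2 <3,0,2>
#3 <4,0,2>
PS:3↔1 J2 <4,0,3>
#4 <5,0,3>
PS:4↔1 J2 <5,0,4>
R:4↔2 J1 <5,1,4>
3×4 − 2×1 − 1×4 = 6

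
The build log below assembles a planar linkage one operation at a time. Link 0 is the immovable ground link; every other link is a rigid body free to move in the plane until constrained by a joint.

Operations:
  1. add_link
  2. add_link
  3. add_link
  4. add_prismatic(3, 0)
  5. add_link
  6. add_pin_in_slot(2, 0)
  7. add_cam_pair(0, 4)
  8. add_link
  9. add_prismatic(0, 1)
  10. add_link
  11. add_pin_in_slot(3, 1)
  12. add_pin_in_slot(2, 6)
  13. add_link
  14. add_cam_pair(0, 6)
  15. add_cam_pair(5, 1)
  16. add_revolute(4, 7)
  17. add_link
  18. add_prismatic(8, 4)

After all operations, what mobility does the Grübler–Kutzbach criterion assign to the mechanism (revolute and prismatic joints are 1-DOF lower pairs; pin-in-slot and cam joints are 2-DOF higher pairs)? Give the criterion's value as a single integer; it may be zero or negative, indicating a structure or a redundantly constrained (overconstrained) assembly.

ground; <1,0,0>
#1 <2,0,0>
#2 <3,0,0>
#3 <4,0,0>
P:3↔0 J1 <4,1,0>
#4 <5,1,0>
PS:2↔0 J2 <5,1,1>
C:0↔4 J2 <5,1,2>
#5 <6,1,2>
P:0↔1 J1 <6,2,2>
#6 <7,2,2>
PS:3↔1 J2 <7,2,3>
PS:2↔6 J2 <7,2,4>
#7 <8,2,4>
C:0↔6 J2 <8,2,5>
C:5↔1 J2 <8,2,6>
R:4↔7 J1 <8,3,6>
#8 <9,3,6>
P:8↔4 J1 <9,4,6>
3×8 − 2×4 − 1×6 = 10

M = 10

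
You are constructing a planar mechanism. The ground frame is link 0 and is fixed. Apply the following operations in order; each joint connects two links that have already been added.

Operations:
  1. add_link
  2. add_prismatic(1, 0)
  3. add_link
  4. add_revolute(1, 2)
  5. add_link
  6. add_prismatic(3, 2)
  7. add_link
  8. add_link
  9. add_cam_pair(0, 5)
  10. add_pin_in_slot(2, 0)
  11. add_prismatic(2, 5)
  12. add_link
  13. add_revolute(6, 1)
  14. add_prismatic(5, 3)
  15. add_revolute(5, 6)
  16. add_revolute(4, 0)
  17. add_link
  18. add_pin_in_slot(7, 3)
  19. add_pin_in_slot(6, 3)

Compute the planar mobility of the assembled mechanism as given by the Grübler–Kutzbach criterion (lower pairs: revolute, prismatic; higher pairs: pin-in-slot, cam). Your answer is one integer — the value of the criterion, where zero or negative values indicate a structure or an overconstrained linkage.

M = 1

(L,J1,J2)=(1,0,0); link0 fixed
link1: (2,0,0)
P 1-0 [J1]: (2,1,0)
link2: (3,1,0)
R 1-2 [J1]: (3,2,0)
link3: (4,2,0)
P 3-2 [J1]: (4,3,0)
link4: (5,3,0)
link5: (6,3,0)
C 0-5 [J2]: (6,3,1)
PS 2-0 [J2]: (6,3,2)
P 2-5 [J1]: (6,4,2)
link6: (7,4,2)
R 6-1 [J1]: (7,5,2)
P 5-3 [J1]: (7,6,2)
R 5-6 [J1]: (7,7,2)
R 4-0 [J1]: (7,8,2)
link7: (8,8,2)
PS 7-3 [J2]: (8,8,3)
PS 6-3 [J2]: (8,8,4)
Grübler: 3·7 − 2·8 − 4 = 1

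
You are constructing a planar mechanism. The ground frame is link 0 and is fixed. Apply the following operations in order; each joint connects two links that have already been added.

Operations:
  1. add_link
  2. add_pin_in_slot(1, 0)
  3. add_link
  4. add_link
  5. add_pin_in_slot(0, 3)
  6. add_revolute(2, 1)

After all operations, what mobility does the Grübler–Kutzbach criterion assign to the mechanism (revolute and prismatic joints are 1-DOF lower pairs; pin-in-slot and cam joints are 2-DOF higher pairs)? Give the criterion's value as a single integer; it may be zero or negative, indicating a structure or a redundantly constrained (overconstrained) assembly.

M = 5

[1;0;0] (link 0 is ground)
L+ [2;0;0]
PS(1,0)∈J2 [2;0;1]
L+ [3;0;1]
L+ [4;0;1]
PS(0,3)∈J2 [4;0;2]
R(2,1)∈J1 [4;1;2]
mobility = 9 − 2 − 2 = 5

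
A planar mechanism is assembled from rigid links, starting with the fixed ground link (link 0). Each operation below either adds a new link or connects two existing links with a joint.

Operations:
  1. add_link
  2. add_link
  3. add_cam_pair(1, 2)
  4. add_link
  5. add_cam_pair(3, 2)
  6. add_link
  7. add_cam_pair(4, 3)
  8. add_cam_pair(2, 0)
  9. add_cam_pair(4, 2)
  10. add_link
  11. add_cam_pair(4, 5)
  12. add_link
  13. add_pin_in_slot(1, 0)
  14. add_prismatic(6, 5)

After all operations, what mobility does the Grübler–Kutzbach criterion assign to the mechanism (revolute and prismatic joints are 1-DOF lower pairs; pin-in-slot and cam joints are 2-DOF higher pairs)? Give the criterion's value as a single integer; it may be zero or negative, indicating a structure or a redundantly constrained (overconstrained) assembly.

M = 9

ground; <1,0,0>
#1 <2,0,0>
#2 <3,0,0>
C:1↔2 J2 <3,0,1>
#3 <4,0,1>
C:3↔2 J2 <4,0,2>
#4 <5,0,2>
C:4↔3 J2 <5,0,3>
C:2↔0 J2 <5,0,4>
C:4↔2 J2 <5,0,5>
#5 <6,0,5>
C:4↔5 J2 <6,0,6>
#6 <7,0,6>
PS:1↔0 J2 <7,0,7>
P:6↔5 J1 <7,1,7>
3×6 − 2×1 − 1×7 = 9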